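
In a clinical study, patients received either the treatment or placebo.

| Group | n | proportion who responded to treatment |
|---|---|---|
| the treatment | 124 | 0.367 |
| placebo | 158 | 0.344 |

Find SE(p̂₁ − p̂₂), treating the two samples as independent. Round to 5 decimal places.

0.05746

Each SE is √(p̂(1−p̂)/n): √(0.3670·0.6330/124) = 0.04328 and √(0.3440·0.6560/158) = 0.03779.
SE(p̂₁ − p̂₂) = √(SE₁² + SE₂²) = √(0.0018731584 + 0.0014280841) = 0.05746, since the two samples are independent.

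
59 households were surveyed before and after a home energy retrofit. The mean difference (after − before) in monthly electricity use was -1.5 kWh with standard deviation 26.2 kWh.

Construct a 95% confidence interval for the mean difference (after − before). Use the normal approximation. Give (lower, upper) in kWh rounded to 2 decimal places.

This is a matched-pairs design, so SE = s_d/√n = 26.2/√59 = 3.4109.
Margin = 1.960 × 3.4109 = 6.6854; the interval is -1.5 ± 6.6854 = (-8.19, 5.19).

(-8.19, 5.19)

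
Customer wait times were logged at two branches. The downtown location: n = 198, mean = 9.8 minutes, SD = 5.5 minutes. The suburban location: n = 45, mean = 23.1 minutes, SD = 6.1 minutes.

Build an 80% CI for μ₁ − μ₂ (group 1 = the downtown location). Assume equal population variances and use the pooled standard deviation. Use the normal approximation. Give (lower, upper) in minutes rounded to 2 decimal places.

Pooled variance s_p² = [197·5.5² + 44·6.1²] / (198+45−2) = 31.5207, so s_p = 5.6143.
SE_diff = s_p·√(1/n₁ + 1/n₂) = 5.6143·√(1/198 + 1/45) = 0.9272.
z* = 1.282; margin = 1.282 × 0.9272 = 1.1887.
Difference = 9.8 − 23.1 = -13.3000.
-13.3000 ± 1.1887 → (-14.49, -12.11).

(-14.49, -12.11)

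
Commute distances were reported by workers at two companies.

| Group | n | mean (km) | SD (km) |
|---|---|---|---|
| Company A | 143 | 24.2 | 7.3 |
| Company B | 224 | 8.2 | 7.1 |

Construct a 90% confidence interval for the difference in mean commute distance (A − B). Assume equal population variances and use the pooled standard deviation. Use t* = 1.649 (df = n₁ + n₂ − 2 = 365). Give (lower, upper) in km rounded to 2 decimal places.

Pooled variance s_p² = [142·7.3² + 223·7.1²] / (143+224−2) = 51.5304, so s_p = 7.1785.
SE_diff = s_p·√(1/n₁ + 1/n₂) = 7.1785·√(1/143 + 1/224) = 0.7684.
t* = 1.649; margin = 1.649 × 0.7684 = 1.2671.
Difference = 24.2 − 8.2 = 16.0000.
16.0000 ± 1.2671 → (14.73, 17.27).

(14.73, 17.27)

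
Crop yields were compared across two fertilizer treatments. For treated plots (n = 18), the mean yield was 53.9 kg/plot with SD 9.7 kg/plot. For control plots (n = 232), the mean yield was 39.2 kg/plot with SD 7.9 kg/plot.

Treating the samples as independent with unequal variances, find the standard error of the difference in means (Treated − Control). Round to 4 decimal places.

Standard errors of each mean: 9.7/√18 = 2.2863 and 7.9/√232 = 0.5187.
SE(x̄₁ − x̄₂) = √(2.2863² + 0.5187²) = 2.3444 for independent samples with unequal variances.

2.3444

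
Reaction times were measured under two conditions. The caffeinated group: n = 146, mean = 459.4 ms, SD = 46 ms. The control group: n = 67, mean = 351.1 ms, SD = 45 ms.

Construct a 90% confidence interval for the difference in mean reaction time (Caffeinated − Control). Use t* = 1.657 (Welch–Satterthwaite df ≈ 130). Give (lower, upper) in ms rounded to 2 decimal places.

(97.22, 119.38)

Standard errors of each mean: 46/√146 = 3.8070 and 45/√67 = 5.4976.
SE(x̄₁ − x̄₂) = √(3.8070² + 5.4976²) = 6.6871 for independent samples with unequal variances.
With t* = 1.657, the margin is 1.657 × 6.6871 = 11.0805.
x̄₁ − x̄₂ = 459.4 − 351.1 = 108.3000; the interval is 108.3000 ± 11.0805 = (97.22, 119.38).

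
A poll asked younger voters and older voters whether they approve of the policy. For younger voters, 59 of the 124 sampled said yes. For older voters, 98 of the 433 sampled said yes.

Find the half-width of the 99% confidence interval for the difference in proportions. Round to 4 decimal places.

0.1266

p̂₁ = 59/124 = 0.4758 and p̂₂ = 98/433 = 0.2263.
SE₁ = √(p̂₁(1−p̂₁)/n₁) = √(0.4758·0.5242/124) = 0.04485; SE₂ = √(0.2263·0.7737/433) = 0.02011.
Independent samples: SE of the difference = √(SE₁² + SE₂²) = √(0.0020115225 + 0.0004044121) = 0.04915.
z* for 99% confidence is 2.576, so the margin of error is 2.576 × 0.04915 = 0.12661.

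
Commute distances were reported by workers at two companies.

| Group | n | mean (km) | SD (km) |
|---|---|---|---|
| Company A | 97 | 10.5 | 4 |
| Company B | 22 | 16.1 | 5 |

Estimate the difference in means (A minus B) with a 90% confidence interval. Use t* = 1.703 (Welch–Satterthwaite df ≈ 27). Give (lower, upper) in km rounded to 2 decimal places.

(-7.54, -3.66)

Standard errors of each mean: 4/√97 = 0.4061 and 5/√22 = 1.0660.
SE(x̄₁ − x̄₂) = √(0.4061² + 1.0660²) = 1.1407 for independent samples with unequal variances.
With t* = 1.703, the margin is 1.703 × 1.1407 = 1.9426.
x̄₁ − x̄₂ = 10.5 − 16.1 = -5.6000; the interval is -5.6000 ± 1.9426 = (-7.54, -3.66).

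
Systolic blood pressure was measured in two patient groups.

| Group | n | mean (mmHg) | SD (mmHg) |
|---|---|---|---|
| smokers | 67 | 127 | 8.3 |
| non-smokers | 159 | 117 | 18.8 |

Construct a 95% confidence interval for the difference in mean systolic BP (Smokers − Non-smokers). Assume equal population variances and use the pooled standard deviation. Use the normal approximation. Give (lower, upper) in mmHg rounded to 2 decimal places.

s_p = √[((n₁−1)s₁² + (n₂−1)s₂²)/(n₁+n₂−2)] = √[(66·8.3² + 158·18.8²)/224] = 16.4195.
SE = 16.4195·√(1/67 + 1/159) = 2.3915.
With z* = 1.960, margin = 1.960 × 2.3915 = 4.6873.
x̄₁ − x̄₂ = 127 − 117 = 10.0000; interval 10.0000 ± 4.6873 = (5.31, 14.69).

(5.31, 14.69)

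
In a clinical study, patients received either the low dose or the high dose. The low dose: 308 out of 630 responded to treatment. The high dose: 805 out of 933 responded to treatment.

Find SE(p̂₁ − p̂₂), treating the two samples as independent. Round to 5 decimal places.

First, p̂₁ = 308/630 = 0.4889; p̂₂ = 805/933 = 0.8628.
The two standard errors are √(0.4889×0.5111/630) = 0.01992 and √(0.8628×0.1372/933) = 0.01126.
Because the samples are independent, SE_diff = √(0.01992² + 0.01126²) = 0.02288.

0.02288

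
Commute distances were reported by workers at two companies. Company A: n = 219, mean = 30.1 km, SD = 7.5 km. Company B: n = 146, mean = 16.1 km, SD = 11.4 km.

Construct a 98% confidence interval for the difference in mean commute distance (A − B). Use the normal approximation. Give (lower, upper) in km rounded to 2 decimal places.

(11.51, 16.49)

SE₁ = s₁/√n₁ = 7.5/√219 = 0.5068; SE₂ = 11.4/√146 = 0.9435.
Independent samples, unequal variances: SE_diff = √(SE₁² + SE₂²) = √(0.25684624 + 0.89019225) = 1.0710.
z* = 2.326, so margin of error = 2.326 × 1.0710 = 2.4911.
Difference in means = 30.1 − 16.1 = 14.0000.
14.0000 ± 2.4911 → (11.51, 16.49).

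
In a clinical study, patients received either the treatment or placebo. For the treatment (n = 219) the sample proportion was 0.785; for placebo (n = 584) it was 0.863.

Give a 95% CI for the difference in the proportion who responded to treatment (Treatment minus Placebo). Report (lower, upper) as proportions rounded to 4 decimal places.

SE₁ = √(p̂₁(1−p̂₁)/n₁) = √(0.7850·0.2150/219) = 0.02776; SE₂ = √(0.8630·0.1370/584) = 0.01423.
Independent samples: SE of the difference = √(SE₁² + SE₂²) = √(0.0007706176 + 0.0002024929) = 0.03119.
z* for 95% confidence is 1.960, so the margin of error is 1.960 × 0.03119 = 0.06113.
Point estimate p̂₁ − p̂₂ = 0.7850 − 0.8630 = -0.0780.
-0.0780 ± 0.06113 → (-0.1391, -0.0169).

(-0.1391, -0.0169)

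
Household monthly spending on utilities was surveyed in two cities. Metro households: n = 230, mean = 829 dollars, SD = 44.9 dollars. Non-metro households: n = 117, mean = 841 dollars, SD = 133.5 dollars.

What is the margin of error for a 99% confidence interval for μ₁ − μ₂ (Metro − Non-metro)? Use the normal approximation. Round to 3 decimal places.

32.695

Standard errors of each mean: 44.9/√230 = 2.9606 and 133.5/√117 = 12.3421.
SE(x̄₁ − x̄₂) = √(2.9606² + 12.3421²) = 12.6922 for independent samples with unequal variances.
With z* = 2.576, the margin is 2.576 × 12.6922 = 32.6951.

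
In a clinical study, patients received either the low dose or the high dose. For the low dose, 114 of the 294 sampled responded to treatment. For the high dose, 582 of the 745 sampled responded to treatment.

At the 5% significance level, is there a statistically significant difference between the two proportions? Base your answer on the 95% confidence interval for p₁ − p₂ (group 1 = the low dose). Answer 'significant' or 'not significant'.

p̂₁ = 114/294 = 0.3878 and p̂₂ = 582/745 = 0.7812.
SE₁ = √(p̂₁(1−p̂₁)/n₁) = √(0.3878·0.6122/294) = 0.02842; SE₂ = √(0.7812·0.2188/745) = 0.01515.
Independent samples: SE of the difference = √(SE₁² + SE₂²) = √(0.0008076964 + 0.0002295225) = 0.03221.
z* for 95% confidence is 1.960, so the margin of error is 1.960 × 0.03221 = 0.06313.
Point estimate p̂₁ − p̂₂ = 0.3878 − 0.7812 = -0.3934.
-0.3934 ± 0.06313 → (-0.45653, -0.33027).
The interval (-0.45653, -0.33027) does not contain 0, so the difference is significant.

significant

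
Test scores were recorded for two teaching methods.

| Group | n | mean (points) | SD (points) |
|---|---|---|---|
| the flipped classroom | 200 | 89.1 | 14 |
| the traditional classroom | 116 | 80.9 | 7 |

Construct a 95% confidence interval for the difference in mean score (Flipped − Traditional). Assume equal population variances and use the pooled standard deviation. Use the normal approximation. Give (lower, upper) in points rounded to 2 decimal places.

s_p = √[((n₁−1)s₁² + (n₂−1)s₂²)/(n₁+n₂−2)] = √[(199·14² + 115·7²)/314] = 11.9232.
SE = 11.9232·√(1/200 + 1/116) = 1.3915.
With z* = 1.960, margin = 1.960 × 1.3915 = 2.7273.
x̄₁ − x̄₂ = 89.1 − 80.9 = 8.2000; interval 8.2000 ± 2.7273 = (5.47, 10.93).

(5.47, 10.93)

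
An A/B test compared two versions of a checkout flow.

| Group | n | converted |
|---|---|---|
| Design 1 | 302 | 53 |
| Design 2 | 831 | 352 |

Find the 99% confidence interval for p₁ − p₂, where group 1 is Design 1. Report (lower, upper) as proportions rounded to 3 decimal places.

p̂₁ = 53/302 = 0.1755 and p̂₂ = 352/831 = 0.4236.
SE₁ = √(p̂₁(1−p̂₁)/n₁) = √(0.1755·0.8245/302) = 0.02189; SE₂ = √(0.4236·0.5764/831) = 0.01714.
Independent samples: SE of the difference = √(SE₁² + SE₂²) = √(0.0004791721 + 0.0002937796) = 0.02780.
z* for 99% confidence is 2.576, so the margin of error is 2.576 × 0.02780 = 0.07161.
Point estimate p̂₁ − p̂₂ = 0.1755 − 0.4236 = -0.2481.
-0.2481 ± 0.07161 → (-0.320, -0.176).

(-0.320, -0.176)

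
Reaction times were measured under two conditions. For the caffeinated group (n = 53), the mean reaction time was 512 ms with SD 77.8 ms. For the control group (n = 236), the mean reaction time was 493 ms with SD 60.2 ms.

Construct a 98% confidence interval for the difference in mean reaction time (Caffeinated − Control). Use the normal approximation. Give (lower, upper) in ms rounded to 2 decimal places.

SE₁ = s₁/√n₁ = 77.8/√53 = 10.6867; SE₂ = 60.2/√236 = 3.9187.
Independent samples, unequal variances: SE_diff = √(SE₁² + SE₂²) = √(114.20555689 + 15.35620969) = 11.3825.
z* = 2.326, so margin of error = 2.326 × 11.3825 = 26.4757.
Difference in means = 512 − 493 = 19.0000.
19.0000 ± 26.4757 → (-7.48, 45.48).

(-7.48, 45.48)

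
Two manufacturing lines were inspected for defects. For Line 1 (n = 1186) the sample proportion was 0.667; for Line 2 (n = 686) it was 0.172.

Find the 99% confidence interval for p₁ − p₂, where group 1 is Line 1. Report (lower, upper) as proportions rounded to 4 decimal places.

The two standard errors are √(0.6670×0.3330/1186) = 0.01368 and √(0.1720×0.8280/686) = 0.01441.
Because the samples are independent, SE_diff = √(0.01368² + 0.01441²) = 0.01987.
Using z* = 2.576 for 99%, ME = 2.576 × 0.01987 = 0.05119.
p̂₁ − p̂₂ = 0.4950; interval 0.4950 ± 0.05119 gives (0.4438, 0.5462).

(0.4438, 0.5462)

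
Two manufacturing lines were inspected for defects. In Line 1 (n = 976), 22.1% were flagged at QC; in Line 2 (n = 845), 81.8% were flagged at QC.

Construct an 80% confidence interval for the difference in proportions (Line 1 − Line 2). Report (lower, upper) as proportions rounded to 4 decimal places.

The two standard errors are √(0.2210×0.7790/976) = 0.01328 and √(0.8180×0.1820/845) = 0.01327.
Because the samples are independent, SE_diff = √(0.01328² + 0.01327²) = 0.01877.
Using z* = 1.282 for 80%, ME = 1.282 × 0.01877 = 0.02406.
p̂₁ − p̂₂ = -0.5970; interval -0.5970 ± 0.02406 gives (-0.6211, -0.5729).

(-0.6211, -0.5729)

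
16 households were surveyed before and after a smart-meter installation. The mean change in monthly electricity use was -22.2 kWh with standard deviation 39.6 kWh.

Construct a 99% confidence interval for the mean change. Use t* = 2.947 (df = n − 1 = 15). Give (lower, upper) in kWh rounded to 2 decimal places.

This is a matched-pairs design, so SE = s_d/√n = 39.6/√16 = 9.9000.
Margin = 2.947 × 9.9000 = 29.1753; the interval is -22.2 ± 29.1753 = (-51.38, 6.98).

(-51.38, 6.98)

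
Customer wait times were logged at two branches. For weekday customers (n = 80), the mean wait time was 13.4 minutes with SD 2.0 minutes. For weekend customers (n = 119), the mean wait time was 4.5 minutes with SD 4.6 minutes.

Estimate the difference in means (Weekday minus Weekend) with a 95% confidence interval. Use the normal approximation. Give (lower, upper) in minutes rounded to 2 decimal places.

(7.96, 9.84)

Standard errors of each mean: 2.0/√80 = 0.2236 and 4.6/√119 = 0.4217.
SE(x̄₁ − x̄₂) = √(0.2236² + 0.4217²) = 0.4773 for independent samples with unequal variances.
With z* = 1.960, the margin is 1.960 × 0.4773 = 0.9355.
x̄₁ − x̄₂ = 13.4 − 4.5 = 8.9000; the interval is 8.9000 ± 0.9355 = (7.96, 9.84).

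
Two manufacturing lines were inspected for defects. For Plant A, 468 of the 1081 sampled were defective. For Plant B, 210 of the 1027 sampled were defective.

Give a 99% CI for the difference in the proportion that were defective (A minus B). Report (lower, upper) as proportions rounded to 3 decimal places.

(0.178, 0.279)

Sample proportions: 468/1081 = 0.4329, 210/1027 = 0.2045.
Each SE is √(p̂(1−p̂)/n): √(0.4329·0.5671/1081) = 0.01507 and √(0.2045·0.7955/1027) = 0.01259.
SE(p̂₁ − p̂₂) = √(SE₁² + SE₂²) = √(0.0002271049 + 0.0001585081) = 0.01964, since the two samples are independent.
At 99% confidence z* = 2.576; margin = 2.576 × 0.01964 = 0.05059.
The difference is 0.4329 − 0.2045 = 0.2284, so the interval is 0.2284 ± 0.05059 = (0.178, 0.279).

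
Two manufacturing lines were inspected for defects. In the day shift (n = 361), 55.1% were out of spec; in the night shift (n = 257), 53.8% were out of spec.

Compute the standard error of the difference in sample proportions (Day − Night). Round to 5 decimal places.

The two standard errors are √(0.5510×0.4490/361) = 0.02618 and √(0.5380×0.4620/257) = 0.03110.
Because the samples are independent, SE_diff = √(0.02618² + 0.03110²) = 0.04065.

0.04065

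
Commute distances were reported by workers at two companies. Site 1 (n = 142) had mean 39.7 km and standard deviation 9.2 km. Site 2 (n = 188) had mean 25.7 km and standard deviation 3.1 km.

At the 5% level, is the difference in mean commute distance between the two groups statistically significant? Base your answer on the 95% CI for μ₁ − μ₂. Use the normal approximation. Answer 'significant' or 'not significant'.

Per-group SEs: s₁/√n₁ = 9.2/√142 = 0.7720, s₂/√n₂ = 3.1/√188 = 0.2261.
Unpooled SE of the difference: √(0.595984 + 0.05112121) = 0.8044.
Margin of error = z* · SE = 1.960 × 0.8044 = 1.5766.
x̄₁ − x̄₂ = 39.7 − 25.7 = 14.0000.
CI: 14.0000 ± 1.5766 = (12.4234, 15.5766).
The interval (12.4234, 15.5766) does not contain 0, so the difference is significant.

significant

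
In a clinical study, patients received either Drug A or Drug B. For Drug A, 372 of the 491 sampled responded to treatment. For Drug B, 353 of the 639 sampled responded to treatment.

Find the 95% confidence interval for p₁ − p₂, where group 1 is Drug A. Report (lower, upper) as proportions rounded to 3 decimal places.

Sample proportions: 372/491 = 0.7576, 353/639 = 0.5524.
Each SE is √(p̂(1−p̂)/n): √(0.7576·0.2424/491) = 0.01934 and √(0.5524·0.4476/639) = 0.01967.
SE(p̂₁ − p̂₂) = √(SE₁² + SE₂²) = √(0.0003740356 + 0.0003869089) = 0.02759, since the two samples are independent.
At 95% confidence z* = 1.960; margin = 1.960 × 0.02759 = 0.05408.
The difference is 0.7576 − 0.5524 = 0.2052, so the interval is 0.2052 ± 0.05408 = (0.151, 0.259).

(0.151, 0.259)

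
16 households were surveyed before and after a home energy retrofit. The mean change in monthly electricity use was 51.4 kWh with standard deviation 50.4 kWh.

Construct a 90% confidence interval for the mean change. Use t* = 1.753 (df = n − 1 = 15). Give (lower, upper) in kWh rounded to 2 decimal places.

Paired design: SE = s_d/√n = 50.4/√16 = 12.6000.
t* = 1.753; margin of error = 1.753 × 12.6000 = 22.0878.
51.4 ± 22.0878 → (29.31, 73.49).

(29.31, 73.49)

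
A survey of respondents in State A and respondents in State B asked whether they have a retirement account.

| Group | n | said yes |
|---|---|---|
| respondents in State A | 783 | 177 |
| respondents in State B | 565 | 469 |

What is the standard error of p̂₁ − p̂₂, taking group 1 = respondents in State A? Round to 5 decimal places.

First, p̂₁ = 177/783 = 0.2261; p̂₂ = 469/565 = 0.8301.
The two standard errors are √(0.2261×0.7739/783) = 0.01495 and √(0.8301×0.1699/565) = 0.01580.
Because the samples are independent, SE_diff = √(0.01495² + 0.01580²) = 0.02175.

0.02175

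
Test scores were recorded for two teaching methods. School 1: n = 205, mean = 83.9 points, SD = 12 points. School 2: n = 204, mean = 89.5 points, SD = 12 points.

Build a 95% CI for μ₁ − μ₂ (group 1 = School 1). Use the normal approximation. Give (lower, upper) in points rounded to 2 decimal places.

(-7.93, -3.27)

Per-group SEs: s₁/√n₁ = 12/√205 = 0.8381, s₂/√n₂ = 12/√204 = 0.8402.
Unpooled SE of the difference: √(0.70241161 + 0.70593604) = 1.1867.
Margin of error = z* · SE = 1.960 × 1.1867 = 2.3259.
x̄₁ − x̄₂ = 83.9 − 89.5 = -5.6000.
CI: -5.6000 ± 2.3259 = (-7.93, -3.27).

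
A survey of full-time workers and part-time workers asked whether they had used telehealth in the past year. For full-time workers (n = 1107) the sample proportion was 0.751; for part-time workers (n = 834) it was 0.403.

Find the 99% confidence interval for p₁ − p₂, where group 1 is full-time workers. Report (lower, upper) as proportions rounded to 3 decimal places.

Each SE is √(p̂(1−p̂)/n): √(0.7510·0.2490/1107) = 0.01300 and √(0.4030·0.5970/834) = 0.01698.
SE(p̂₁ − p̂₂) = √(SE₁² + SE₂²) = √(0.000169 + 0.0002883204) = 0.02139, since the two samples are independent.
At 99% confidence z* = 2.576; margin = 2.576 × 0.02139 = 0.05510.
The difference is 0.7510 − 0.4030 = 0.3480, so the interval is 0.3480 ± 0.05510 = (0.293, 0.403).

(0.293, 0.403)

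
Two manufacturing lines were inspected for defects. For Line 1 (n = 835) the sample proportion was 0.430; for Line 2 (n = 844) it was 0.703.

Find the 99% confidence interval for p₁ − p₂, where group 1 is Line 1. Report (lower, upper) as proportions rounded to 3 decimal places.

Each SE is √(p̂(1−p̂)/n): √(0.4300·0.5700/835) = 0.01713 and √(0.7030·0.2970/844) = 0.01573.
SE(p̂₁ − p̂₂) = √(SE₁² + SE₂²) = √(0.0002934369 + 0.0002474329) = 0.02326, since the two samples are independent.
At 99% confidence z* = 2.576; margin = 2.576 × 0.02326 = 0.05992.
The difference is 0.4300 − 0.7030 = -0.2730, so the interval is -0.2730 ± 0.05992 = (-0.333, -0.213).

(-0.333, -0.213)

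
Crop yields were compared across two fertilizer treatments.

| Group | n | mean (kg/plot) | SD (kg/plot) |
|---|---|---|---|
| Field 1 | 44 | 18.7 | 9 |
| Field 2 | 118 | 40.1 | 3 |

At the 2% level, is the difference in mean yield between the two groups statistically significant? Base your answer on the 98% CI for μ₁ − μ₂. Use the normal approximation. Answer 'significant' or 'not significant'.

Per-group SEs: s₁/√n₁ = 9/√44 = 1.3568, s₂/√n₂ = 3/√118 = 0.2762.
Unpooled SE of the difference: √(1.84090624 + 0.07628644) = 1.3846.
Margin of error = z* · SE = 2.326 × 1.3846 = 3.2206.
x̄₁ − x̄₂ = 18.7 − 40.1 = -21.4000.
CI: -21.4000 ± 3.2206 = (-24.6206, -18.1794).
The interval (-24.6206, -18.1794) does not contain 0, so the difference is significant.

significant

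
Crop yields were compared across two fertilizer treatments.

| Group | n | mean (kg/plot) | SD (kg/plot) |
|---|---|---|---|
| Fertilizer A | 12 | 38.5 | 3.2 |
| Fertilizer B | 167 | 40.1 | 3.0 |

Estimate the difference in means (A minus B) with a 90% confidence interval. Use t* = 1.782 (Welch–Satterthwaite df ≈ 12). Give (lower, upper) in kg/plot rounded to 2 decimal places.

(-3.30, 0.10)

SE₁ = s₁/√n₁ = 3.2/√12 = 0.9238; SE₂ = 3.0/√167 = 0.2321.
Independent samples, unequal variances: SE_diff = √(SE₁² + SE₂²) = √(0.85340644 + 0.05387041) = 0.9525.
t* = 1.782, so margin of error = 1.782 × 0.9525 = 1.6974.
Difference in means = 38.5 − 40.1 = -1.6000.
-1.6000 ± 1.6974 → (-3.30, 0.10).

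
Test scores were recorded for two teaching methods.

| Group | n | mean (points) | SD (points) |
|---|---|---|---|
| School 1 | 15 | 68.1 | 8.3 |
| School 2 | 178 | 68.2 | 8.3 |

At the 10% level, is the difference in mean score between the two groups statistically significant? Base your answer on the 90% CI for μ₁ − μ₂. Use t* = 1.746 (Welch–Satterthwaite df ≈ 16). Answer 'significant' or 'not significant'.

not significant

SE₁ = s₁/√n₁ = 8.3/√15 = 2.1431; SE₂ = 8.3/√178 = 0.6221.
Independent samples, unequal variances: SE_diff = √(SE₁² + SE₂²) = √(4.59287761 + 0.38700841) = 2.2316.
t* = 1.746, so margin of error = 1.746 × 2.2316 = 3.8964.
Difference in means = 68.1 − 68.2 = -0.1000.
-0.1000 ± 3.8964 → (-3.9964, 3.7964).
The interval (-3.9964, 3.7964) contains 0, so the difference is not significant.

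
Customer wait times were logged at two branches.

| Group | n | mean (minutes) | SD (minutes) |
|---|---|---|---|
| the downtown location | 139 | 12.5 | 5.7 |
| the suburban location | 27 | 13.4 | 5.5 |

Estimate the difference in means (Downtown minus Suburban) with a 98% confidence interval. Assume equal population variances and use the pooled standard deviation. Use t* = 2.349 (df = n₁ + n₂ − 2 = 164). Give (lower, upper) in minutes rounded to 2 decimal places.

Pooled variance s_p² = [138·5.7² + 26·5.5²] / (139+27−2) = 32.1349, so s_p = 5.6688.
SE_diff = s_p·√(1/n₁ + 1/n₂) = 5.6688·√(1/139 + 1/27) = 1.1922.
t* = 2.349; margin = 2.349 × 1.1922 = 2.8005.
Difference = 12.5 − 13.4 = -0.9000.
-0.9000 ± 2.8005 → (-3.70, 1.90).

(-3.70, 1.90)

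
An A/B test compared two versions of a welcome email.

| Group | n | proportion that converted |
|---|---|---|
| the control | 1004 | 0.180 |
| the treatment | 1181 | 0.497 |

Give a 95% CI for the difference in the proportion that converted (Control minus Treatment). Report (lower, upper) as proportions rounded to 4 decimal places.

Each SE is √(p̂(1−p̂)/n): √(0.1800·0.8200/1004) = 0.01212 and √(0.4970·0.5030/1181) = 0.01455.
SE(p̂₁ − p̂₂) = √(SE₁² + SE₂²) = √(0.0001468944 + 0.0002117025) = 0.01894, since the two samples are independent.
At 95% confidence z* = 1.960; margin = 1.960 × 0.01894 = 0.03712.
The difference is 0.1800 − 0.4970 = -0.3170, so the interval is -0.3170 ± 0.03712 = (-0.3541, -0.2799).

(-0.3541, -0.2799)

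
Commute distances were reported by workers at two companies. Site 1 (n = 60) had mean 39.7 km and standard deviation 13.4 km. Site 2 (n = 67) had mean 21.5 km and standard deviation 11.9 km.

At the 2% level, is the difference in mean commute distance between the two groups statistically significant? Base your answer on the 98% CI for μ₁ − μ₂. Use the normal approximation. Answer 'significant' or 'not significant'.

Standard errors of each mean: 13.4/√60 = 1.7299 and 11.9/√67 = 1.4538.
SE(x̄₁ − x̄₂) = √(1.7299² + 1.4538²) = 2.2597 for independent samples with unequal variances.
With z* = 2.326, the margin is 2.326 × 2.2597 = 5.2561.
x̄₁ − x̄₂ = 39.7 − 21.5 = 18.2000; the interval is 18.2000 ± 5.2561 = (12.9439, 23.4561).
The interval (12.9439, 23.4561) does not contain 0, so the difference is significant.

significant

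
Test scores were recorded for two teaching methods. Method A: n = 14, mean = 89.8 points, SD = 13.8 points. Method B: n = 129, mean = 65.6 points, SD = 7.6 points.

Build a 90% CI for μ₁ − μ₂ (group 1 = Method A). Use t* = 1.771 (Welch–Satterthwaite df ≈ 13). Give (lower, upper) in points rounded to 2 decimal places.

(17.56, 30.84)

Standard errors of each mean: 13.8/√14 = 3.6882 and 7.6/√129 = 0.6691.
SE(x̄₁ − x̄₂) = √(3.6882² + 0.6691²) = 3.7484 for independent samples with unequal variances.
With t* = 1.771, the margin is 1.771 × 3.7484 = 6.6384.
x̄₁ − x̄₂ = 89.8 − 65.6 = 24.2000; the interval is 24.2000 ± 6.6384 = (17.56, 30.84).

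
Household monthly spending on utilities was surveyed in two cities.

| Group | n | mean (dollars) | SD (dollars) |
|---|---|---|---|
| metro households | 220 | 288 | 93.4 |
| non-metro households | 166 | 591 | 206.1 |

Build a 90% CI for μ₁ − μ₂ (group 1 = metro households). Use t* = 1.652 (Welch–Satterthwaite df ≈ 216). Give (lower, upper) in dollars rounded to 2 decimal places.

(-331.40, -274.60)

Standard errors of each mean: 93.4/√220 = 6.2970 and 206.1/√166 = 15.9965.
SE(x̄₁ − x̄₂) = √(6.2970² + 15.9965²) = 17.1913 for independent samples with unequal variances.
With t* = 1.652, the margin is 1.652 × 17.1913 = 28.4000.
x̄₁ − x̄₂ = 288 − 591 = -303.0000; the interval is -303.0000 ± 28.4000 = (-331.40, -274.60).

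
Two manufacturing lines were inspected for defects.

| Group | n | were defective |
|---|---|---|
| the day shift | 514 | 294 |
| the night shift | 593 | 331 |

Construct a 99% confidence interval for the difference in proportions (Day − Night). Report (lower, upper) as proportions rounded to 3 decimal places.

Sample proportions: 294/514 = 0.5720, 331/593 = 0.5582.
Each SE is √(p̂(1−p̂)/n): √(0.5720·0.4280/514) = 0.02182 and √(0.5582·0.4418/593) = 0.02039.
SE(p̂₁ − p̂₂) = √(SE₁² + SE₂²) = √(0.0004761124 + 0.0004157521) = 0.02986, since the two samples are independent.
At 99% confidence z* = 2.576; margin = 2.576 × 0.02986 = 0.07692.
The difference is 0.5720 − 0.5582 = 0.0138, so the interval is 0.0138 ± 0.07692 = (-0.063, 0.091).

(-0.063, 0.091)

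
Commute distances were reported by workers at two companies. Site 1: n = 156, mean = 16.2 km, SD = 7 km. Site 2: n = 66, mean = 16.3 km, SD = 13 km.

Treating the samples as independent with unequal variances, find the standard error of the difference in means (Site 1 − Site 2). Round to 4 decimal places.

Per-group SEs: s₁/√n₁ = 7/√156 = 0.5604, s₂/√n₂ = 13/√66 = 1.6002.
Unpooled SE of the difference: √(0.31404816 + 2.56064004) = 1.6955.

1.6955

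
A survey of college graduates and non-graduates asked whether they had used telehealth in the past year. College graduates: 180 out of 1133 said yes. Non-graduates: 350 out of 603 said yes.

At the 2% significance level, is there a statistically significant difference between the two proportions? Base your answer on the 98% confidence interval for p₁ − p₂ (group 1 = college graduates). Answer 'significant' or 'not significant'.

significant

First, p̂₁ = 180/1133 = 0.1589; p̂₂ = 350/603 = 0.5804.
The two standard errors are √(0.1589×0.8411/1133) = 0.01086 and √(0.5804×0.4196/603) = 0.02010.
Because the samples are independent, SE_diff = √(0.01086² + 0.02010²) = 0.02285.
Using z* = 2.326 for 98%, ME = 2.326 × 0.02285 = 0.05315.
p̂₁ − p̂₂ = -0.4215; interval -0.4215 ± 0.05315 gives (-0.47465, -0.36835).
The interval (-0.47465, -0.36835) does not contain 0, so the difference is significant.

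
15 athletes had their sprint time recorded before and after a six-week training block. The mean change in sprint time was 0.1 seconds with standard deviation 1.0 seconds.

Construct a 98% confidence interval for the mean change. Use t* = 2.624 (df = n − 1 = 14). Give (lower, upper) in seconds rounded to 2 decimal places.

(-0.58, 0.78)

This is a matched-pairs design, so SE = s_d/√n = 1.0/√15 = 0.2582.
Margin = 2.624 × 0.2582 = 0.6775; the interval is 0.1 ± 0.6775 = (-0.58, 0.78).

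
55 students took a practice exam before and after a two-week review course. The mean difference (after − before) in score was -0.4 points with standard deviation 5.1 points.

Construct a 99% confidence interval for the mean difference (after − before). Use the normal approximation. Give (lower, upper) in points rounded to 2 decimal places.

(-2.17, 1.37)

Paired design: SE = s_d/√n = 5.1/√55 = 0.6877.
z* = 2.576; margin of error = 2.576 × 0.6877 = 1.7715.
-0.4 ± 1.7715 → (-2.17, 1.37).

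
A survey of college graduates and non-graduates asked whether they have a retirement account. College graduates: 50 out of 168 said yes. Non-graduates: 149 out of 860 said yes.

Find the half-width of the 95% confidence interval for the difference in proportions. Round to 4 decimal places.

0.0736

Sample proportions: 50/168 = 0.2976, 149/860 = 0.1733.
Each SE is √(p̂(1−p̂)/n): √(0.2976·0.7024/168) = 0.03527 and √(0.1733·0.8267/860) = 0.01291.
SE(p̂₁ − p̂₂) = √(SE₁² + SE₂²) = √(0.0012439729 + 0.0001666681) = 0.03756, since the two samples are independent.
At 95% confidence z* = 1.960; margin = 1.960 × 0.03756 = 0.07362.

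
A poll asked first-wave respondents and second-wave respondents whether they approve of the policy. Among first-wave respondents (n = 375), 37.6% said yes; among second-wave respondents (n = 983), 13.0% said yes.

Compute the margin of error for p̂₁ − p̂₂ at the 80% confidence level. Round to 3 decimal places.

0.035

SE₁ = √(p̂₁(1−p̂₁)/n₁) = √(0.3760·0.6240/375) = 0.02501; SE₂ = √(0.1300·0.8700/983) = 0.01073.
Independent samples: SE of the difference = √(SE₁² + SE₂²) = √(0.0006255001 + 0.0001151329) = 0.02721.
z* for 80% confidence is 1.282, so the margin of error is 1.282 × 0.02721 = 0.03488.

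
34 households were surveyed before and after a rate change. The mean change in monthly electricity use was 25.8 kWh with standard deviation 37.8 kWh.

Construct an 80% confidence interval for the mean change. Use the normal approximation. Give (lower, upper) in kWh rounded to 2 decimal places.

This is a matched-pairs design, so SE = s_d/√n = 37.8/√34 = 6.4826.
Margin = 1.282 × 6.4826 = 8.3107; the interval is 25.8 ± 8.3107 = (17.49, 34.11).

(17.49, 34.11)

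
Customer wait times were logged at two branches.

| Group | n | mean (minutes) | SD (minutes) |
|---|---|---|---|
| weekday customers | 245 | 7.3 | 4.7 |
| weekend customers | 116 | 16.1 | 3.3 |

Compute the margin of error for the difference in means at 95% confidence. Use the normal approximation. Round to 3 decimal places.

Per-group SEs: s₁/√n₁ = 4.7/√245 = 0.3003, s₂/√n₂ = 3.3/√116 = 0.3064.
Unpooled SE of the difference: √(0.09018009 + 0.09388096) = 0.4290.
Margin of error = z* · SE = 1.960 × 0.4290 = 0.8408.

0.841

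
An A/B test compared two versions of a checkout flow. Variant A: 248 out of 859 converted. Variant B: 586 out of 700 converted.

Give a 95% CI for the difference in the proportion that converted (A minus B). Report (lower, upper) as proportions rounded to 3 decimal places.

(-0.589, -0.508)

First, p̂₁ = 248/859 = 0.2887; p̂₂ = 586/700 = 0.8371.
The two standard errors are √(0.2887×0.7113/859) = 0.01546 and √(0.8371×0.1629/700) = 0.01396.
Because the samples are independent, SE_diff = √(0.01546² + 0.01396²) = 0.02083.
Using z* = 1.960 for 95%, ME = 1.960 × 0.02083 = 0.04083.
p̂₁ − p̂₂ = -0.5484; interval -0.5484 ± 0.04083 gives (-0.589, -0.508).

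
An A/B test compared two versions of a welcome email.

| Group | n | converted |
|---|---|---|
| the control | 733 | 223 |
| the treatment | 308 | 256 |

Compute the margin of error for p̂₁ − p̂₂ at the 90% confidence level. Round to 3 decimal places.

First, p̂₁ = 223/733 = 0.3042; p̂₂ = 256/308 = 0.8312.
The two standard errors are √(0.3042×0.6958/733) = 0.01699 and √(0.8312×0.1688/308) = 0.02134.
Because the samples are independent, SE_diff = √(0.01699² + 0.02134²) = 0.02728.
Using z* = 1.645 for 90%, ME = 1.645 × 0.02728 = 0.04488.

0.045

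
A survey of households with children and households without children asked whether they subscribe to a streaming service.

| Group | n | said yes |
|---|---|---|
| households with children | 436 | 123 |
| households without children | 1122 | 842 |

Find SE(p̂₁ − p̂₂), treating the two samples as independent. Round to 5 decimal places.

Sample proportions: 123/436 = 0.2821, 842/1122 = 0.7504.
Each SE is √(p̂(1−p̂)/n): √(0.2821·0.7179/436) = 0.02155 and √(0.7504·0.2496/1122) = 0.01292.
SE(p̂₁ − p̂₂) = √(SE₁² + SE₂²) = √(0.0004644025 + 0.0001669264) = 0.02513, since the two samples are independent.

0.02513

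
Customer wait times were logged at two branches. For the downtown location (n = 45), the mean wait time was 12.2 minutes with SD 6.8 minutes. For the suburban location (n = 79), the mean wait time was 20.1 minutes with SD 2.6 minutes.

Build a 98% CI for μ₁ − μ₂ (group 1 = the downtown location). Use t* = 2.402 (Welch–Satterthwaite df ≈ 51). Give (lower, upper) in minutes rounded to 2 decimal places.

Per-group SEs: s₁/√n₁ = 6.8/√45 = 1.0137, s₂/√n₂ = 2.6/√79 = 0.2925.
Unpooled SE of the difference: √(1.02758769 + 0.08555625) = 1.0551.
Margin of error = t* · SE = 2.402 × 1.0551 = 2.5344.
x̄₁ − x̄₂ = 12.2 − 20.1 = -7.9000.
CI: -7.9000 ± 2.5344 = (-10.43, -5.37).

(-10.43, -5.37)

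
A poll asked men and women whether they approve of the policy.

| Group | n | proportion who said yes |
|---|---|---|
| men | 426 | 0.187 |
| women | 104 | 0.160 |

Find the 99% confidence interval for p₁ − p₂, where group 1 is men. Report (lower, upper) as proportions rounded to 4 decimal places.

(-0.0776, 0.1316)

SE₁ = √(p̂₁(1−p̂₁)/n₁) = √(0.1870·0.8130/426) = 0.01889; SE₂ = √(0.1600·0.8400/104) = 0.03595.
Independent samples: SE of the difference = √(SE₁² + SE₂²) = √(0.0003568321 + 0.0012924025) = 0.04061.
z* for 99% confidence is 2.576, so the margin of error is 2.576 × 0.04061 = 0.10461.
Point estimate p̂₁ − p̂₂ = 0.1870 − 0.1600 = 0.0270.
0.0270 ± 0.10461 → (-0.0776, 0.1316).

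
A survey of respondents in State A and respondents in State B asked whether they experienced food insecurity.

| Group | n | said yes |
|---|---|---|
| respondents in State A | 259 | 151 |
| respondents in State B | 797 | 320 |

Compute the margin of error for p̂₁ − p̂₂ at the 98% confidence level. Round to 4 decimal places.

0.0819

p̂₁ = 151/259 = 0.5830 and p̂₂ = 320/797 = 0.4015.
SE₁ = √(p̂₁(1−p̂₁)/n₁) = √(0.5830·0.4170/259) = 0.03064; SE₂ = √(0.4015·0.5985/797) = 0.01736.
Independent samples: SE of the difference = √(SE₁² + SE₂²) = √(0.0009388096 + 0.0003013696) = 0.03522.
z* for 98% confidence is 2.326, so the margin of error is 2.326 × 0.03522 = 0.08192.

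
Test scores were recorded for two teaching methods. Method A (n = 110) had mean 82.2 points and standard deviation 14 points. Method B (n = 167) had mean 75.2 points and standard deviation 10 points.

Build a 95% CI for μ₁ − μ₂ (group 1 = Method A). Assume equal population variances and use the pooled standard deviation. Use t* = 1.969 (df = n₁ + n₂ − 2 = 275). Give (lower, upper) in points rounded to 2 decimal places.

(4.16, 9.84)

Pooled variance s_p² = [109·14² + 166·10²] / (110+167−2) = 138.0509, so s_p = 11.7495.
SE_diff = s_p·√(1/n₁ + 1/n₂) = 11.7495·√(1/110 + 1/167) = 1.4428.
t* = 1.969; margin = 1.969 × 1.4428 = 2.8409.
Difference = 82.2 − 75.2 = 7.0000.
7.0000 ± 2.8409 → (4.16, 9.84).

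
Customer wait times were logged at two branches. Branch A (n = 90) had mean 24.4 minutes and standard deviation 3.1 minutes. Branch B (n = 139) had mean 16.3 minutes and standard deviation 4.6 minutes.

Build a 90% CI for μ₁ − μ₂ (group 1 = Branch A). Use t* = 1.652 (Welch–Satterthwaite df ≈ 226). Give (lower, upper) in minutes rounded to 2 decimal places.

SE₁ = s₁/√n₁ = 3.1/√90 = 0.3268; SE₂ = 4.6/√139 = 0.3902.
Independent samples, unequal variances: SE_diff = √(SE₁² + SE₂²) = √(0.10679824 + 0.15225604) = 0.5090.
t* = 1.652, so margin of error = 1.652 × 0.5090 = 0.8409.
Difference in means = 24.4 − 16.3 = 8.1000.
8.1000 ± 0.8409 → (7.26, 8.94).

(7.26, 8.94)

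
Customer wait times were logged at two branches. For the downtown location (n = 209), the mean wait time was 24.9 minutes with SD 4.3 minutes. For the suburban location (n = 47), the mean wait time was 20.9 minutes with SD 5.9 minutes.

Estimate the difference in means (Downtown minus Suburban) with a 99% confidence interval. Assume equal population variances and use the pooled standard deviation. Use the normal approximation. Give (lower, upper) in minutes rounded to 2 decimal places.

(2.07, 5.93)

Pooled variance s_p² = [208·4.3² + 46·5.9²] / (209+47−2) = 21.4456, so s_p = 4.6309.
SE_diff = s_p·√(1/n₁ + 1/n₂) = 4.6309·√(1/209 + 1/47) = 0.7476.
z* = 2.576; margin = 2.576 × 0.7476 = 1.9258.
Difference = 24.9 − 20.9 = 4.0000.
4.0000 ± 1.9258 → (2.07, 5.93).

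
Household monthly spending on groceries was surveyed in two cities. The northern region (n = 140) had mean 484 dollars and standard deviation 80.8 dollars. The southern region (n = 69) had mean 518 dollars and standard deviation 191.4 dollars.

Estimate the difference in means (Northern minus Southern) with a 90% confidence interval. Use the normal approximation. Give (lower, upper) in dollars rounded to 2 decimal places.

(-73.53, 5.53)

Per-group SEs: s₁/√n₁ = 80.8/√140 = 6.8288, s₂/√n₂ = 191.4/√69 = 23.0419.
Unpooled SE of the difference: √(46.63250944 + 530.92915561) = 24.0325.
Margin of error = z* · SE = 1.645 × 24.0325 = 39.5335.
x̄₁ − x̄₂ = 484 − 518 = -34.0000.
CI: -34.0000 ± 39.5335 = (-73.53, 5.53).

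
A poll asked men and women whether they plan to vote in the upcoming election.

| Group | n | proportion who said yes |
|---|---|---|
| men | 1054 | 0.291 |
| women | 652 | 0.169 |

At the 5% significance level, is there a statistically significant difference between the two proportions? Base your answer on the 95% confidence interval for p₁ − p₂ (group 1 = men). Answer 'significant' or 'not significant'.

significant

Each SE is √(p̂(1−p̂)/n): √(0.2910·0.7090/1054) = 0.01399 and √(0.1690·0.8310/652) = 0.01468.
SE(p̂₁ − p̂₂) = √(SE₁² + SE₂²) = √(0.0001957201 + 0.0002155024) = 0.02028, since the two samples are independent.
At 95% confidence z* = 1.960; margin = 1.960 × 0.02028 = 0.03975.
The difference is 0.2910 − 0.1690 = 0.1220, so the interval is 0.1220 ± 0.03975 = (0.08225, 0.16175).
The interval (0.08225, 0.16175) does not contain 0, so the difference is significant.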